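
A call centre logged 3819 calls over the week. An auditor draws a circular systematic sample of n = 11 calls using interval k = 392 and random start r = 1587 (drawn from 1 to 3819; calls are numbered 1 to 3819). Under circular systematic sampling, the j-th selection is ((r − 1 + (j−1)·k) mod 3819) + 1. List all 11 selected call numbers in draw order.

1587, 1979, 2371, 2763, 3155, 3547, 120, 512, 904, 1296, 1688

Selection 1: 1587
Selection 2: 1587 + 392 = 1979
Selection 3: 1979 + 392 = 2371
Selection 4: 2371 + 392 = 2763
Selection 5: 2763 + 392 = 3155
Selection 6: 3155 + 392 = 3547
Selection 7: 3547 + 392 = 3939 → 3939 − 3819 = 120
Selection 8: 120 + 392 = 512
Selection 9: 512 + 392 = 904
Selection 10: 904 + 392 = 1296
Selection 11: 1296 + 392 = 1688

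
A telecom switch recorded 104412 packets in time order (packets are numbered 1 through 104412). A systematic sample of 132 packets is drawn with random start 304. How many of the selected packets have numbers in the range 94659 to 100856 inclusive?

k = 104412/132 = 791
First selection ≥ 94659: 304 + ⌈(94659−304)/791⌉·791 = 304 + 120×791 = 95224
Last selection ≤ 100856: 304 + ⌊(100856−304)/791⌋·791 = 304 + 127×791 = 100761
Count = 127 − 120 + 1 = 8

8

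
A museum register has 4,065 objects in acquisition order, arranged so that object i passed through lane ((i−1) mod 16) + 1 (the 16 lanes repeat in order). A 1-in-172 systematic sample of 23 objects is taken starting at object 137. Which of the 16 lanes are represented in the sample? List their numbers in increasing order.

Consecutive selections differ by k = 172, so their lane numbers differ by 172 mod 16 = 12.
gcd(172, 16) = 4, so the sample visits 16/4 = 4 distinct residues mod 16.
Start 137 is lane 9; the lanes hit are 1, 5, 9, 13.

1, 5, 9, 13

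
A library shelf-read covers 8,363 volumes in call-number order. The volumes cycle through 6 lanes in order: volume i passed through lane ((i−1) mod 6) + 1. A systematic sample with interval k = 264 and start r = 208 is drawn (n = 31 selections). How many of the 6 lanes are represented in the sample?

Consecutive selections differ by k = 264, so their lane numbers differ by 264 mod 6 = 0.
gcd(264, 6) = 6, so the sample visits 6/6 = 1 distinct residues mod 6.
Start 208 is lane 4; the lanes hit are 4.

1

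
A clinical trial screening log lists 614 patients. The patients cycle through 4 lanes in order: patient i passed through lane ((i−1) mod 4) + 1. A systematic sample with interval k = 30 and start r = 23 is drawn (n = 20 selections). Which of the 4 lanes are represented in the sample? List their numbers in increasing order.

1, 3

Consecutive selections differ by k = 30, so their lane numbers differ by 30 mod 4 = 2.
gcd(30, 4) = 2, so the sample visits 4/2 = 2 distinct residues mod 4.
Start 23 is lane 3; the lanes hit are 1, 3.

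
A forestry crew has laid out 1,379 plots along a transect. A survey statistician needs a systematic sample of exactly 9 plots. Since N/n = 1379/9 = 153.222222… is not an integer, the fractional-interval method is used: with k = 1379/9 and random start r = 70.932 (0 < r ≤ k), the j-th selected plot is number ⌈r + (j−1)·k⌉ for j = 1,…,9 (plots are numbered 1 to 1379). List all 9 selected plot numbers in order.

71, 225, 378, 531, 684, 838, 991, 1144, 1297

j=1: r + 0k = 70.932 → ⌈·⌉ = 71
j=2: r + 1k = 224.154222… → ⌈·⌉ = 225
j=3: r + 2k = 377.376444… → ⌈·⌉ = 378
j=4: r + 3k = 530.598666… → ⌈·⌉ = 531
j=5: r + 4k = 683.820888… → ⌈·⌉ = 684
j=6: r + 5k = 837.043111… → ⌈·⌉ = 838
j=7: r + 6k = 990.265333… → ⌈·⌉ = 991
j=8: r + 7k = 1143.487555… → ⌈·⌉ = 1144
j=9: r + 8k = 1296.709777… → ⌈·⌉ = 1297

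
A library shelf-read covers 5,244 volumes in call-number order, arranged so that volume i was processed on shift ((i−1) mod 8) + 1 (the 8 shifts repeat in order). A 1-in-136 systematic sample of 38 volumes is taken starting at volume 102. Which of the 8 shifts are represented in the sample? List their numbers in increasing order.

Consecutive selections differ by k = 136, so their shift numbers differ by 136 mod 8 = 0.
gcd(136, 8) = 8, so the sample visits 8/8 = 1 distinct residues mod 8.
Start 102 is shift 6; the shifts hit are 6.

6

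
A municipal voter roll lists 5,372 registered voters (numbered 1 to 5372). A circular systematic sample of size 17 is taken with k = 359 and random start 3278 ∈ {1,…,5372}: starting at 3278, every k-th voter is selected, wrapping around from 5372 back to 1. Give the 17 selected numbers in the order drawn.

3278, 3637, 3996, 4355, 4714, 5073, 60, 419, 778, 1137, 1496, 1855, 2214, 2573, 2932, 3291, 3650

Selection 1: 3278
Selection 2: 3278 + 359 = 3637
Selection 3: 3637 + 359 = 3996
Selection 4: 3996 + 359 = 4355
Selection 5: 4355 + 359 = 4714
Selection 6: 4714 + 359 = 5073
Selection 7: 5073 + 359 = 5432 → 5432 − 5372 = 60
Selection 8: 60 + 359 = 419
Selection 9: 419 + 359 = 778
Selection 10: 778 + 359 = 1137
Selection 11: 1137 + 359 = 1496
Selection 12: 1496 + 359 = 1855
Selection 13: 1855 + 359 = 2214
Selection 14: 2214 + 359 = 2573
Selection 15: 2573 + 359 = 2932
Selection 16: 2932 + 359 = 3291
Selection 17: 3291 + 359 = 3650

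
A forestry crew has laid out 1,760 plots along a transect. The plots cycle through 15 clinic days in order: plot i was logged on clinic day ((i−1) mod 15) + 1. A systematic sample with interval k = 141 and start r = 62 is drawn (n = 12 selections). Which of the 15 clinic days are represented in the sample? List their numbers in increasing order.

2, 5, 8, 11, 14

Consecutive selections differ by k = 141, so their clinic day numbers differ by 141 mod 15 = 6.
gcd(141, 15) = 3, so the sample visits 15/3 = 5 distinct residues mod 15.
Start 62 is clinic day 2; the clinic days hit are 2, 5, 8, 11, 14.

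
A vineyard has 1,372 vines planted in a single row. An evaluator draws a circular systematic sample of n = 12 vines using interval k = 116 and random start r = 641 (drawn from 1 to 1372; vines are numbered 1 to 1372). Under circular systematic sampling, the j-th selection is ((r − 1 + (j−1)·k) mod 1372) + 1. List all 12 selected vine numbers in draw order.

641, 757, 873, 989, 1105, 1221, 1337, 81, 197, 313, 429, 545

Selection 1: 641
Selection 2: 641 + 116 = 757
Selection 3: 757 + 116 = 873
Selection 4: 873 + 116 = 989
Selection 5: 989 + 116 = 1105
Selection 6: 1105 + 116 = 1221
Selection 7: 1221 + 116 = 1337
Selection 8: 1337 + 116 = 1453 → 1453 − 1372 = 81
Selection 9: 81 + 116 = 197
Selection 10: 197 + 116 = 313
Selection 11: 313 + 116 = 429
Selection 12: 429 + 116 = 545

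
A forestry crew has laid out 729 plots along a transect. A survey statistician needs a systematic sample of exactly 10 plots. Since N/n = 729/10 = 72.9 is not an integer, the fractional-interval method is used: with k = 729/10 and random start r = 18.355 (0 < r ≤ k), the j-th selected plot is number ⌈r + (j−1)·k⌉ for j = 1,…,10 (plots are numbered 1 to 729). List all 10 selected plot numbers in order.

19, 92, 165, 238, 310, 383, 456, 529, 602, 675

j=1: r + 0k = 18.355 → ⌈·⌉ = 19
j=2: r + 1k = 91.255 → ⌈·⌉ = 92
j=3: r + 2k = 164.155 → ⌈·⌉ = 165
j=4: r + 3k = 237.055 → ⌈·⌉ = 238
j=5: r + 4k = 309.955 → ⌈·⌉ = 310
j=6: r + 5k = 382.855 → ⌈·⌉ = 383
j=7: r + 6k = 455.755 → ⌈·⌉ = 456
j=8: r + 7k = 528.655 → ⌈·⌉ = 529
j=9: r + 8k = 601.555 → ⌈·⌉ = 602
j=10: r + 9k = 674.455 → ⌈·⌉ = 675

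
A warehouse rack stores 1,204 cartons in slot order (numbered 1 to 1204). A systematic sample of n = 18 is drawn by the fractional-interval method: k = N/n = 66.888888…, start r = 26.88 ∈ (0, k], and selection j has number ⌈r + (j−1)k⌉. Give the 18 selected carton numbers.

27, 94, 161, 228, 295, 362, 429, 496, 562, 629, 696, 763, 830, 897, 964, 1031, 1098, 1164

j=1: r + 0k = 26.88 → ⌈·⌉ = 27
j=2: r + 1k = 93.768888… → ⌈·⌉ = 94
j=3: r + 2k = 160.657777… → ⌈·⌉ = 161
j=4: r + 3k = 227.546666… → ⌈·⌉ = 228
j=5: r + 4k = 294.435555… → ⌈·⌉ = 295
j=6: r + 5k = 361.324444… → ⌈·⌉ = 362
j=7: r + 6k = 428.213333… → ⌈·⌉ = 429
j=8: r + 7k = 495.102222… → ⌈·⌉ = 496
j=9: r + 8k = 561.991111… → ⌈·⌉ = 562
j=10: r + 9k = 628.88 → ⌈·⌉ = 629
j=11: r + 10k = 695.768888… → ⌈·⌉ = 696
j=12: r + 11k = 762.657777… → ⌈·⌉ = 763
j=13: r + 12k = 829.546666… → ⌈·⌉ = 830
j=14: r + 13k = 896.435555… → ⌈·⌉ = 897
j=15: r + 14k = 963.324444… → ⌈·⌉ = 964
j=16: r + 15k = 1030.213333… → ⌈·⌉ = 1031
j=17: r + 16k = 1097.102222… → ⌈·⌉ = 1098
j=18: r + 17k = 1163.991111… → ⌈·⌉ = 1164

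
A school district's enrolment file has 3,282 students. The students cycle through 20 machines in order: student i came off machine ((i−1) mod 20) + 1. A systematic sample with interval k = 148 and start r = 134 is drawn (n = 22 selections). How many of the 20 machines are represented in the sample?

Consecutive selections differ by k = 148, so their machine numbers differ by 148 mod 20 = 8.
gcd(148, 20) = 4, so the sample visits 20/4 = 5 distinct residues mod 20.
Start 134 is machine 14; the machines hit are 2, 6, 10, 14, 18.

5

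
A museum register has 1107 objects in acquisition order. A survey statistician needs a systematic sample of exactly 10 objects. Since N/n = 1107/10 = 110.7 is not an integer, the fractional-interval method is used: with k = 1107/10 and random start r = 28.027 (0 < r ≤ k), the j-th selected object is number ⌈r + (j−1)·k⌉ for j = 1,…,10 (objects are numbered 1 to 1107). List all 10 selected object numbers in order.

29, 139, 250, 361, 471, 582, 693, 803, 914, 1025

j=1: r + 0k = 28.027 → ⌈·⌉ = 29
j=2: r + 1k = 138.727 → ⌈·⌉ = 139
j=3: r + 2k = 249.427 → ⌈·⌉ = 250
j=4: r + 3k = 360.127 → ⌈·⌉ = 361
j=5: r + 4k = 470.827 → ⌈·⌉ = 471
j=6: r + 5k = 581.527 → ⌈·⌉ = 582
j=7: r + 6k = 692.227 → ⌈·⌉ = 693
j=8: r + 7k = 802.927 → ⌈·⌉ = 803
j=9: r + 8k = 913.627 → ⌈·⌉ = 914
j=10: r + 9k = 1024.327 → ⌈·⌉ = 1025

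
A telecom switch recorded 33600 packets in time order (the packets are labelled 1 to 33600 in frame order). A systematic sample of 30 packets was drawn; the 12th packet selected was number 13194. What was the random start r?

874

k = 33600/30 = 1120
r = 13194 − (12−1)×1120 = 13194 − 12320 = 874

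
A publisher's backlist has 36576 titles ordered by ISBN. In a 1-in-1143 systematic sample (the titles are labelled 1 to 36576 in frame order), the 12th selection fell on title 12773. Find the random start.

k = 1143
r = 12773 − (12−1)×1143 = 12773 − 12573 = 200

200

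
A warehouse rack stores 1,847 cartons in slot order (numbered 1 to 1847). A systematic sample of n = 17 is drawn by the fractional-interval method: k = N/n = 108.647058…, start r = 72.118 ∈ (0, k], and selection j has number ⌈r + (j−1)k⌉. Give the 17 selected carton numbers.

73, 181, 290, 399, 507, 616, 725, 833, 942, 1050, 1159, 1268, 1376, 1485, 1594, 1702, 1811

j=1: r + 0k = 72.118 → ⌈·⌉ = 73
j=2: r + 1k = 180.765058… → ⌈·⌉ = 181
j=3: r + 2k = 289.412117… → ⌈·⌉ = 290
j=4: r + 3k = 398.059176… → ⌈·⌉ = 399
j=5: r + 4k = 506.706235… → ⌈·⌉ = 507
j=6: r + 5k = 615.353294… → ⌈·⌉ = 616
j=7: r + 6k = 724.000352… → ⌈·⌉ = 725
j=8: r + 7k = 832.647411… → ⌈·⌉ = 833
j=9: r + 8k = 941.294470… → ⌈·⌉ = 942
j=10: r + 9k = 1049.941529… → ⌈·⌉ = 1050
j=11: r + 10k = 1158.588588… → ⌈·⌉ = 1159
j=12: r + 11k = 1267.235647… → ⌈·⌉ = 1268
j=13: r + 12k = 1375.882705… → ⌈·⌉ = 1376
j=14: r + 13k = 1484.529764… → ⌈·⌉ = 1485
j=15: r + 14k = 1593.176823… → ⌈·⌉ = 1594
j=16: r + 15k = 1701.823882… → ⌈·⌉ = 1702
j=17: r + 16k = 1810.470941… → ⌈·⌉ = 1811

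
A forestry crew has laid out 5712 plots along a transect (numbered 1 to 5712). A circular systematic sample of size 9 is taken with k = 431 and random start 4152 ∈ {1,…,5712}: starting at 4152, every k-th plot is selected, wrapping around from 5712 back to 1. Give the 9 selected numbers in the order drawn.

Selection 1: 4152
Selection 2: 4152 + 431 = 4583
Selection 3: 4583 + 431 = 5014
Selection 4: 5014 + 431 = 5445
Selection 5: 5445 + 431 = 5876 → 5876 − 5712 = 164
Selection 6: 164 + 431 = 595
Selection 7: 595 + 431 = 1026
Selection 8: 1026 + 431 = 1457
Selection 9: 1457 + 431 = 1888

4152, 4583, 5014, 5445, 164, 595, 1026, 1457, 1888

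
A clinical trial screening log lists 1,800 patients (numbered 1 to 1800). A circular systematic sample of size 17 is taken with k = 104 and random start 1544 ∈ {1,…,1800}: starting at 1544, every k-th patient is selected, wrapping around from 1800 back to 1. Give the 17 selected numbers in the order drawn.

1544, 1648, 1752, 56, 160, 264, 368, 472, 576, 680, 784, 888, 992, 1096, 1200, 1304, 1408

Selection 1: 1544
Selection 2: 1544 + 104 = 1648
Selection 3: 1648 + 104 = 1752
Selection 4: 1752 + 104 = 1856 → 1856 − 1800 = 56
Selection 5: 56 + 104 = 160
Selection 6: 160 + 104 = 264
Selection 7: 264 + 104 = 368
Selection 8: 368 + 104 = 472
Selection 9: 472 + 104 = 576
Selection 10: 576 + 104 = 680
Selection 11: 680 + 104 = 784
Selection 12: 784 + 104 = 888
Selection 13: 888 + 104 = 992
Selection 14: 992 + 104 = 1096
Selection 15: 1096 + 104 = 1200
Selection 16: 1200 + 104 = 1304
Selection 17: 1304 + 104 = 1408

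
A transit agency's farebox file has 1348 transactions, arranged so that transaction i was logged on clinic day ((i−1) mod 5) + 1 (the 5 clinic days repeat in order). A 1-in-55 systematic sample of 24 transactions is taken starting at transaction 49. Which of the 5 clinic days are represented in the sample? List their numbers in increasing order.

4

Consecutive selections differ by k = 55, so their clinic day numbers differ by 55 mod 5 = 0.
gcd(55, 5) = 5, so the sample visits 5/5 = 1 distinct residues mod 5.
Start 49 is clinic day 4; the clinic days hit are 4.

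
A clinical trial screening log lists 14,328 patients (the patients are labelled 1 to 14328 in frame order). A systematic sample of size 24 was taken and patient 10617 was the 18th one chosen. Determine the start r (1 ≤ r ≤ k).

k = 14328/24 = 597
r = 10617 − (18−1)×597 = 10617 − 10149 = 468

468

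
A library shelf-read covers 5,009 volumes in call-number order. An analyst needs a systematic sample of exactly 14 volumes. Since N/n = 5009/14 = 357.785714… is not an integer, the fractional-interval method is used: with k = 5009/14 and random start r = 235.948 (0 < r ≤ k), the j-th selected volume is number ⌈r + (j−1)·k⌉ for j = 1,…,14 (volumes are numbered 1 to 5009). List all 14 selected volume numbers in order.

236, 594, 952, 1310, 1668, 2025, 2383, 2741, 3099, 3457, 3814, 4172, 4530, 4888

j=1: r + 0k = 235.948 → ⌈·⌉ = 236
j=2: r + 1k = 593.733714… → ⌈·⌉ = 594
j=3: r + 2k = 951.519428… → ⌈·⌉ = 952
j=4: r + 3k = 1309.305142… → ⌈·⌉ = 1310
j=5: r + 4k = 1667.090857… → ⌈·⌉ = 1668
j=6: r + 5k = 2024.876571… → ⌈·⌉ = 2025
j=7: r + 6k = 2382.662285… → ⌈·⌉ = 2383
j=8: r + 7k = 2740.448 → ⌈·⌉ = 2741
j=9: r + 8k = 3098.233714… → ⌈·⌉ = 3099
j=10: r + 9k = 3456.019428… → ⌈·⌉ = 3457
j=11: r + 10k = 3813.805142… → ⌈·⌉ = 3814
j=12: r + 11k = 4171.590857… → ⌈·⌉ = 4172
j=13: r + 12k = 4529.376571… → ⌈·⌉ = 4530
j=14: r + 13k = 4887.162285… → ⌈·⌉ = 4888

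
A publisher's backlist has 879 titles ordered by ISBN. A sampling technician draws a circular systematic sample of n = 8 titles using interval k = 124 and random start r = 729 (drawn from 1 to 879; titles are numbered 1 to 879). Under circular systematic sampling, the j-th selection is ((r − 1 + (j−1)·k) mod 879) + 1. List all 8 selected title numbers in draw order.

729, 853, 98, 222, 346, 470, 594, 718

Selection 1: 729
Selection 2: 729 + 124 = 853
Selection 3: 853 + 124 = 977 → 977 − 879 = 98
Selection 4: 98 + 124 = 222
Selection 5: 222 + 124 = 346
Selection 6: 346 + 124 = 470
Selection 7: 470 + 124 = 594
Selection 8: 594 + 124 = 718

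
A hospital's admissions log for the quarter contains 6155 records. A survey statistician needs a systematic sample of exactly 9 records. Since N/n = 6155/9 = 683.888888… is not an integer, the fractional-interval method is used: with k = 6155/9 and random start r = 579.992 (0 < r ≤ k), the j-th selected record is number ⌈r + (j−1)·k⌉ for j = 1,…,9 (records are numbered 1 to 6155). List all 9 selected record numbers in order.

580, 1264, 1948, 2632, 3316, 4000, 4684, 5368, 6052

j=1: r + 0k = 579.992 → ⌈·⌉ = 580
j=2: r + 1k = 1263.880888… → ⌈·⌉ = 1264
j=3: r + 2k = 1947.769777… → ⌈·⌉ = 1948
j=4: r + 3k = 2631.658666… → ⌈·⌉ = 2632
j=5: r + 4k = 3315.547555… → ⌈·⌉ = 3316
j=6: r + 5k = 3999.436444… → ⌈·⌉ = 4000
j=7: r + 6k = 4683.325333… → ⌈·⌉ = 4684
j=8: r + 7k = 5367.214222… → ⌈·⌉ = 5368
j=9: r + 8k = 6051.103111… → ⌈·⌉ = 6052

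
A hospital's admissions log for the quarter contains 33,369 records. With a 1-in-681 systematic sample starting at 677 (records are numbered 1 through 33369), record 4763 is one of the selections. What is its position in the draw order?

7

k = 681
position = (4763 − 677)/681 + 1 = 4086/681 + 1 = 6 + 1 = 7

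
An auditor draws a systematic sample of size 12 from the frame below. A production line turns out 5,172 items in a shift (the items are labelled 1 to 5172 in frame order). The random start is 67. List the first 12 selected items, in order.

67, 498, 929, 1360, 1791, 2222, 2653, 3084, 3515, 3946, 4377, 4808

k = N/n = 5172/12 = 431
item 1: 67
item 2: 67 + 431 = 498
item 3: 498 + 431 = 929
item 4: 929 + 431 = 1360
item 5: 1360 + 431 = 1791
item 6: 1791 + 431 = 2222
item 7: 2222 + 431 = 2653
item 8: 2653 + 431 = 3084
item 9: 3084 + 431 = 3515
item 10: 3515 + 431 = 3946
item 11: 3946 + 431 = 4377
item 12: 4377 + 431 = 4808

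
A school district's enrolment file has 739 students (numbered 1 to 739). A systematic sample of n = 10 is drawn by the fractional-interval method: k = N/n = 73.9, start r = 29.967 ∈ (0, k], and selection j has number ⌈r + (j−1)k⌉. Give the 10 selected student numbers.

j=1: r + 0k = 29.967 → ⌈·⌉ = 30
j=2: r + 1k = 103.867 → ⌈·⌉ = 104
j=3: r + 2k = 177.767 → ⌈·⌉ = 178
j=4: r + 3k = 251.667 → ⌈·⌉ = 252
j=5: r + 4k = 325.567 → ⌈·⌉ = 326
j=6: r + 5k = 399.467 → ⌈·⌉ = 400
j=7: r + 6k = 473.367 → ⌈·⌉ = 474
j=8: r + 7k = 547.267 → ⌈·⌉ = 548
j=9: r + 8k = 621.167 → ⌈·⌉ = 622
j=10: r + 9k = 695.067 → ⌈·⌉ = 696

30, 104, 178, 252, 326, 400, 474, 548, 622, 696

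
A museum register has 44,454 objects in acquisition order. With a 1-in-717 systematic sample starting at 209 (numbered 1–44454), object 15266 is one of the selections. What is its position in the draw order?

22

k = 717
position = (15266 − 209)/717 + 1 = 15057/717 + 1 = 21 + 1 = 22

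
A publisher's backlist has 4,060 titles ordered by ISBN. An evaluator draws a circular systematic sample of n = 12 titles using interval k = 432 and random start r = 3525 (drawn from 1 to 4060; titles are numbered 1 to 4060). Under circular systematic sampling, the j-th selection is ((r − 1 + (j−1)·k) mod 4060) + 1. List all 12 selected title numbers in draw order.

3525, 3957, 329, 761, 1193, 1625, 2057, 2489, 2921, 3353, 3785, 157

Selection 1: 3525
Selection 2: 3525 + 432 = 3957
Selection 3: 3957 + 432 = 4389 → 4389 − 4060 = 329
Selection 4: 329 + 432 = 761
Selection 5: 761 + 432 = 1193
Selection 6: 1193 + 432 = 1625
Selection 7: 1625 + 432 = 2057
Selection 8: 2057 + 432 = 2489
Selection 9: 2489 + 432 = 2921
Selection 10: 2921 + 432 = 3353
Selection 11: 3353 + 432 = 3785
Selection 12: 3785 + 432 = 4217 → 4217 − 4060 = 157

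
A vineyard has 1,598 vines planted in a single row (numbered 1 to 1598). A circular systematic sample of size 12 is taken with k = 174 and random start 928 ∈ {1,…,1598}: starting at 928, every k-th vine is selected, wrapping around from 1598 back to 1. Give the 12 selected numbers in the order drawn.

928, 1102, 1276, 1450, 26, 200, 374, 548, 722, 896, 1070, 1244

Selection 1: 928
Selection 2: 928 + 174 = 1102
Selection 3: 1102 + 174 = 1276
Selection 4: 1276 + 174 = 1450
Selection 5: 1450 + 174 = 1624 → 1624 − 1598 = 26
Selection 6: 26 + 174 = 200
Selection 7: 200 + 174 = 374
Selection 8: 374 + 174 = 548
Selection 9: 548 + 174 = 722
Selection 10: 722 + 174 = 896
Selection 11: 896 + 174 = 1070
Selection 12: 1070 + 174 = 1244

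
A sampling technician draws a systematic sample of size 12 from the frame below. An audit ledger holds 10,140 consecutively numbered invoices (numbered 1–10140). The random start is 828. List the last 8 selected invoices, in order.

4208, 5053, 5898, 6743, 7588, 8433, 9278, 10123

k = N/n = 10140/12 = 845
5th selection = 828 + 4×845 = 4208
6th: 4208 + 845 = 5053
7th: 5053 + 845 = 5898
8th: 5898 + 845 = 6743
9th: 6743 + 845 = 7588
10th: 7588 + 845 = 8433
11th: 8433 + 845 = 9278
12th: 9278 + 845 = 10123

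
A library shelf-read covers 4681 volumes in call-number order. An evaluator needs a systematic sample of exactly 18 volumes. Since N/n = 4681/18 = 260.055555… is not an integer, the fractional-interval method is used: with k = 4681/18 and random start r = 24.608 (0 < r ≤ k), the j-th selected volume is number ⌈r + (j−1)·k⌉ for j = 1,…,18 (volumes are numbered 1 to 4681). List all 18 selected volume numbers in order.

25, 285, 545, 805, 1065, 1325, 1585, 1845, 2106, 2366, 2626, 2886, 3146, 3406, 3666, 3926, 4186, 4446

j=1: r + 0k = 24.608 → ⌈·⌉ = 25
j=2: r + 1k = 284.663555… → ⌈·⌉ = 285
j=3: r + 2k = 544.719111… → ⌈·⌉ = 545
j=4: r + 3k = 804.774666… → ⌈·⌉ = 805
j=5: r + 4k = 1064.830222… → ⌈·⌉ = 1065
j=6: r + 5k = 1324.885777… → ⌈·⌉ = 1325
j=7: r + 6k = 1584.941333… → ⌈·⌉ = 1585
j=8: r + 7k = 1844.996888… → ⌈·⌉ = 1845
j=9: r + 8k = 2105.052444… → ⌈·⌉ = 2106
j=10: r + 9k = 2365.108 → ⌈·⌉ = 2366
j=11: r + 10k = 2625.163555… → ⌈·⌉ = 2626
j=12: r + 11k = 2885.219111… → ⌈·⌉ = 2886
j=13: r + 12k = 3145.274666… → ⌈·⌉ = 3146
j=14: r + 13k = 3405.330222… → ⌈·⌉ = 3406
j=15: r + 14k = 3665.385777… → ⌈·⌉ = 3666
j=16: r + 15k = 3925.441333… → ⌈·⌉ = 3926
j=17: r + 16k = 4185.496888… → ⌈·⌉ = 4186
j=18: r + 17k = 4445.552444… → ⌈·⌉ = 4446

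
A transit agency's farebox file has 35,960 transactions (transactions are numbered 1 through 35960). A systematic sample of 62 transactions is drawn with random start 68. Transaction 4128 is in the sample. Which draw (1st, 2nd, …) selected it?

8

k = 35960/62 = 580
position = (4128 − 68)/580 + 1 = 4060/580 + 1 = 7 + 1 = 8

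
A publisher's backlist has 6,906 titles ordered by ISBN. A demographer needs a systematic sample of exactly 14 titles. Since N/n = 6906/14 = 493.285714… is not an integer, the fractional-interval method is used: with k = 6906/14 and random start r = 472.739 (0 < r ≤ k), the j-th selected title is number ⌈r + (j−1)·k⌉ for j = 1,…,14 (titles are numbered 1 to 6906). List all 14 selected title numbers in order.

j=1: r + 0k = 472.739 → ⌈·⌉ = 473
j=2: r + 1k = 966.024714… → ⌈·⌉ = 967
j=3: r + 2k = 1459.310428… → ⌈·⌉ = 1460
j=4: r + 3k = 1952.596142… → ⌈·⌉ = 1953
j=5: r + 4k = 2445.881857… → ⌈·⌉ = 2446
j=6: r + 5k = 2939.167571… → ⌈·⌉ = 2940
j=7: r + 6k = 3432.453285… → ⌈·⌉ = 3433
j=8: r + 7k = 3925.739 → ⌈·⌉ = 3926
j=9: r + 8k = 4419.024714… → ⌈·⌉ = 4420
j=10: r + 9k = 4912.310428… → ⌈·⌉ = 4913
j=11: r + 10k = 5405.596142… → ⌈·⌉ = 5406
j=12: r + 11k = 5898.881857… → ⌈·⌉ = 5899
j=13: r + 12k = 6392.167571… → ⌈·⌉ = 6393
j=14: r + 13k = 6885.453285… → ⌈·⌉ = 6886

473, 967, 1460, 1953, 2446, 2940, 3433, 3926, 4420, 4913, 5406, 5899, 6393, 6886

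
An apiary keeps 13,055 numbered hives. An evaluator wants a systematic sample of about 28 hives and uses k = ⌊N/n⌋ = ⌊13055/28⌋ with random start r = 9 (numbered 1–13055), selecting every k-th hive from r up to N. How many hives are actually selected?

k = ⌊13055/28⌋ = 466
Achieved size = ⌊(13055 − 9)/466⌋ + 1 = ⌊13046/466⌋ + 1 = 27 + 1 = 28
(last selection: 9 + 27×466 = 12591 ≤ 13055; next would be 13057 > 13055)

28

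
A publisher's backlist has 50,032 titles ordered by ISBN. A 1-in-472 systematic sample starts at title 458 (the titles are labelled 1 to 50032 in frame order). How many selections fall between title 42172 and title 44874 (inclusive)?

k = 472
First selection ≥ 42172: 458 + ⌈(42172−458)/472⌉·472 = 458 + 89×472 = 42466
Last selection ≤ 44874: 458 + ⌊(44874−458)/472⌋·472 = 458 + 94×472 = 44826
Count = 94 − 89 + 1 = 6

6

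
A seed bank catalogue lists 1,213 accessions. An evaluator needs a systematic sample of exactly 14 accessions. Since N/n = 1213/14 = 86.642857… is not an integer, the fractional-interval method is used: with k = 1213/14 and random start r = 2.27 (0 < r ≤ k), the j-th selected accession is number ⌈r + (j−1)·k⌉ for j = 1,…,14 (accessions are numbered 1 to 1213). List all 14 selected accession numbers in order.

3, 89, 176, 263, 349, 436, 523, 609, 696, 783, 869, 956, 1042, 1129

j=1: r + 0k = 2.27 → ⌈·⌉ = 3
j=2: r + 1k = 88.912857… → ⌈·⌉ = 89
j=3: r + 2k = 175.555714… → ⌈·⌉ = 176
j=4: r + 3k = 262.198571… → ⌈·⌉ = 263
j=5: r + 4k = 348.841428… → ⌈·⌉ = 349
j=6: r + 5k = 435.484285… → ⌈·⌉ = 436
j=7: r + 6k = 522.127142… → ⌈·⌉ = 523
j=8: r + 7k = 608.77 → ⌈·⌉ = 609
j=9: r + 8k = 695.412857… → ⌈·⌉ = 696
j=10: r + 9k = 782.055714… → ⌈·⌉ = 783
j=11: r + 10k = 868.698571… → ⌈·⌉ = 869
j=12: r + 11k = 955.341428… → ⌈·⌉ = 956
j=13: r + 12k = 1041.984285… → ⌈·⌉ = 1042
j=14: r + 13k = 1128.627142… → ⌈·⌉ = 1129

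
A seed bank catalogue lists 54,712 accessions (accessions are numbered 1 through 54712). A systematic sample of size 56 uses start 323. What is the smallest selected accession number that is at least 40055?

k = 54712/56 = 977
Steps past start: ⌈(40055 − 323)/977⌉ = ⌈39732/977⌉ = 41
Selected accession: 323 + 41×977 = 40380

40380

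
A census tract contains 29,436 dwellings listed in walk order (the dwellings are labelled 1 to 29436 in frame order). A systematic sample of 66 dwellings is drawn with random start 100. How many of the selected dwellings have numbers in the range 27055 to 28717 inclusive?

k = 29436/66 = 446
First selection ≥ 27055: 100 + ⌈(27055−100)/446⌉·446 = 100 + 61×446 = 27306
Last selection ≤ 28717: 100 + ⌊(28717−100)/446⌋·446 = 100 + 64×446 = 28644
Count = 64 − 61 + 1 = 4

4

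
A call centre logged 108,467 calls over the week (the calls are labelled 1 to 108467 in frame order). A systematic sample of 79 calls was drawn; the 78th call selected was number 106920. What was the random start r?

k = 108467/79 = 1373
r = 106920 − (78−1)×1373 = 106920 − 105721 = 1199

1199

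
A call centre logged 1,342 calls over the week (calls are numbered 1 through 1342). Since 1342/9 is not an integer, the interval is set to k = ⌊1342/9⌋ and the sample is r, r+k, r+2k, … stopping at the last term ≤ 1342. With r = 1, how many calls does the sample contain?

k = ⌊1342/9⌋ = 149
Achieved size = ⌊(1342 − 1)/149⌋ + 1 = ⌊1341/149⌋ + 1 = 9 + 1 = 10
(last selection: 1 + 9×149 = 1342 ≤ 1342; next would be 1491 > 1342)

10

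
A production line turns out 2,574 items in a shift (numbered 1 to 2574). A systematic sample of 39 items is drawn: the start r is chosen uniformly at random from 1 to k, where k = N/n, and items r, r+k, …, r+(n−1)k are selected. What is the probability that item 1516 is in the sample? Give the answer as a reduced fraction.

1/66

k = 2574/39 = 66.
Item 1516 is selected iff r ≡ 1516 (mod 66); exactly one such r in {1,…,66}.
Inclusion probability = 1/66.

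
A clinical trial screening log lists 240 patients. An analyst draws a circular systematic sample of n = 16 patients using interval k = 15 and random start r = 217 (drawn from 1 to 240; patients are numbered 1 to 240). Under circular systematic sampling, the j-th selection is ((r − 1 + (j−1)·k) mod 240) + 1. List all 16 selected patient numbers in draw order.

217, 232, 7, 22, 37, 52, 67, 82, 97, 112, 127, 142, 157, 172, 187, 202

Selection 1: 217
Selection 2: 217 + 15 = 232
Selection 3: 232 + 15 = 247 → 247 − 240 = 7
Selection 4: 7 + 15 = 22
Selection 5: 22 + 15 = 37
Selection 6: 37 + 15 = 52
Selection 7: 52 + 15 = 67
Selection 8: 67 + 15 = 82
Selection 9: 82 + 15 = 97
Selection 10: 97 + 15 = 112
Selection 11: 112 + 15 = 127
Selection 12: 127 + 15 = 142
Selection 13: 142 + 15 = 157
Selection 14: 157 + 15 = 172
Selection 15: 172 + 15 = 187
Selection 16: 187 + 15 = 202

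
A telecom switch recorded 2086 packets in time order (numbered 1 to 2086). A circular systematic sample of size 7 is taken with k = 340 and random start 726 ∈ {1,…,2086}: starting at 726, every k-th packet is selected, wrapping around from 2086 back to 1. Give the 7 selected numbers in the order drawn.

726, 1066, 1406, 1746, 2086, 340, 680

Selection 1: 726
Selection 2: 726 + 340 = 1066
Selection 3: 1066 + 340 = 1406
Selection 4: 1406 + 340 = 1746
Selection 5: 1746 + 340 = 2086
Selection 6: 2086 + 340 = 2426 → 2426 − 2086 = 340
Selection 7: 340 + 340 = 680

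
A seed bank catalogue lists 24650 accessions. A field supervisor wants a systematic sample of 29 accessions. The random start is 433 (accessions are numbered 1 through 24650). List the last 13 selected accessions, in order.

14033, 14883, 15733, 16583, 17433, 18283, 19133, 19983, 20833, 21683, 22533, 23383, 24233

k = N/n = 24650/29 = 850
17th selection = 433 + 16×850 = 14033
18th: 14033 + 850 = 14883
19th: 14883 + 850 = 15733
20th: 15733 + 850 = 16583
21st: 16583 + 850 = 17433
22nd: 17433 + 850 = 18283
23rd: 18283 + 850 = 19133
24th: 19133 + 850 = 19983
25th: 19983 + 850 = 20833
26th: 20833 + 850 = 21683
27th: 21683 + 850 = 22533
28th: 22533 + 850 = 23383
29th: 23383 + 850 = 24233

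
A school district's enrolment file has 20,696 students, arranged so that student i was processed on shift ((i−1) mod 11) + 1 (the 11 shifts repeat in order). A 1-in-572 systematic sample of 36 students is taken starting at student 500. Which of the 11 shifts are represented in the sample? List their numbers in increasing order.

5

Consecutive selections differ by k = 572, so their shift numbers differ by 572 mod 11 = 0.
gcd(572, 11) = 11, so the sample visits 11/11 = 1 distinct residues mod 11.
Start 500 is shift 5; the shifts hit are 5.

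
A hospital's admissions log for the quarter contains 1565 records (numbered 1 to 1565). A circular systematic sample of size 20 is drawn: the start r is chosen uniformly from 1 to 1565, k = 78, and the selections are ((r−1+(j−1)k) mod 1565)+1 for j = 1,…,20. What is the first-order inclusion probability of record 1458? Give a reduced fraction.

For each position j, as r ranges over 1…1565 the j-th selection hits every record exactly once, so record 1458 is selected for exactly 20 of the 1565 starts.
Inclusion probability = 20/1565 = 4/313.

4/313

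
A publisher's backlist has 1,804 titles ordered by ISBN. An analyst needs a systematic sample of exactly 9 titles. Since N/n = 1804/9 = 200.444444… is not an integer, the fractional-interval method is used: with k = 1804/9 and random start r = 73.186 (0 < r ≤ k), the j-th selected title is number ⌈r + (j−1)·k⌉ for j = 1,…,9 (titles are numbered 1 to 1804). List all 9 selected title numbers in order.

74, 274, 475, 675, 875, 1076, 1276, 1477, 1677

j=1: r + 0k = 73.186 → ⌈·⌉ = 74
j=2: r + 1k = 273.630444… → ⌈·⌉ = 274
j=3: r + 2k = 474.074888… → ⌈·⌉ = 475
j=4: r + 3k = 674.519333… → ⌈·⌉ = 675
j=5: r + 4k = 874.963777… → ⌈·⌉ = 875
j=6: r + 5k = 1075.408222… → ⌈·⌉ = 1076
j=7: r + 6k = 1275.852666… → ⌈·⌉ = 1276
j=8: r + 7k = 1476.297111… → ⌈·⌉ = 1477
j=9: r + 8k = 1676.741555… → ⌈·⌉ = 1677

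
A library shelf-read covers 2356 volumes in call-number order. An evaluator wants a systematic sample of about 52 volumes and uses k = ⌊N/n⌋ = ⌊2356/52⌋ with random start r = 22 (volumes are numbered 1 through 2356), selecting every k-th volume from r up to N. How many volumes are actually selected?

k = ⌊2356/52⌋ = 45
Achieved size = ⌊(2356 − 22)/45⌋ + 1 = ⌊2334/45⌋ + 1 = 51 + 1 = 52
(last selection: 22 + 51×45 = 2317 ≤ 2356; next would be 2362 > 2356)

52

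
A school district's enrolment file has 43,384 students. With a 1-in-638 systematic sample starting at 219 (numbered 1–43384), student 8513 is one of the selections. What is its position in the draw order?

k = 638
position = (8513 − 219)/638 + 1 = 8294/638 + 1 = 13 + 1 = 14

14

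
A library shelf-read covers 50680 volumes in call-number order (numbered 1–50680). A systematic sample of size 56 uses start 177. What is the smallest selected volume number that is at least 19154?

k = 50680/56 = 905
Steps past start: ⌈(19154 − 177)/905⌉ = ⌈18977/905⌉ = 21
Selected volume: 177 + 21×905 = 19182

19182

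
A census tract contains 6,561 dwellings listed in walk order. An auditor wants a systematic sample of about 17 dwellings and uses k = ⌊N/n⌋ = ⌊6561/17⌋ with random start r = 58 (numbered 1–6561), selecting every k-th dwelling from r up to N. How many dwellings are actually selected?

17

k = ⌊6561/17⌋ = 385
Achieved size = ⌊(6561 − 58)/385⌋ + 1 = ⌊6503/385⌋ + 1 = 16 + 1 = 17
(last selection: 58 + 16×385 = 6218 ≤ 6561; next would be 6603 > 6561)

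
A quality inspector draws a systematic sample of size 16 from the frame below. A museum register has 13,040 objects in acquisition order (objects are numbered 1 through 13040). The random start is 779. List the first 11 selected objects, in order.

779, 1594, 2409, 3224, 4039, 4854, 5669, 6484, 7299, 8114, 8929

k = N/n = 13040/16 = 815
object 1: 779
object 2: 779 + 815 = 1594
object 3: 1594 + 815 = 2409
object 4: 2409 + 815 = 3224
object 5: 3224 + 815 = 4039
object 6: 4039 + 815 = 4854
object 7: 4854 + 815 = 5669
object 8: 5669 + 815 = 6484
object 9: 6484 + 815 = 7299
object 10: 7299 + 815 = 8114
object 11: 8114 + 815 = 8929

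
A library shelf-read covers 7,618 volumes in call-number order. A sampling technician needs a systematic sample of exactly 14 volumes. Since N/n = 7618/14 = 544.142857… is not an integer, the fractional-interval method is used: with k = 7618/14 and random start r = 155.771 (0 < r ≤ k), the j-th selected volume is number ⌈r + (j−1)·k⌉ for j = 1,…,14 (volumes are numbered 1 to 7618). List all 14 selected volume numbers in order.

j=1: r + 0k = 155.771 → ⌈·⌉ = 156
j=2: r + 1k = 699.913857… → ⌈·⌉ = 700
j=3: r + 2k = 1244.056714… → ⌈·⌉ = 1245
j=4: r + 3k = 1788.199571… → ⌈·⌉ = 1789
j=5: r + 4k = 2332.342428… → ⌈·⌉ = 2333
j=6: r + 5k = 2876.485285… → ⌈·⌉ = 2877
j=7: r + 6k = 3420.628142… → ⌈·⌉ = 3421
j=8: r + 7k = 3964.771 → ⌈·⌉ = 3965
j=9: r + 8k = 4508.913857… → ⌈·⌉ = 4509
j=10: r + 9k = 5053.056714… → ⌈·⌉ = 5054
j=11: r + 10k = 5597.199571… → ⌈·⌉ = 5598
j=12: r + 11k = 6141.342428… → ⌈·⌉ = 6142
j=13: r + 12k = 6685.485285… → ⌈·⌉ = 6686
j=14: r + 13k = 7229.628142… → ⌈·⌉ = 7230

156, 700, 1245, 1789, 2333, 2877, 3421, 3965, 4509, 5054, 5598, 6142, 6686, 7230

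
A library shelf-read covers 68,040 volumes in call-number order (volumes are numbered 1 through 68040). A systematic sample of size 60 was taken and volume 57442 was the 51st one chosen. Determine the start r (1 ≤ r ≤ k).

742

k = 68040/60 = 1134
r = 57442 − (51−1)×1134 = 57442 − 56700 = 742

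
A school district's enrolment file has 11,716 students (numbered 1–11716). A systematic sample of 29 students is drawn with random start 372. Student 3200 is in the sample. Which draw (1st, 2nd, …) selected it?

k = 11716/29 = 404
position = (3200 − 372)/404 + 1 = 2828/404 + 1 = 7 + 1 = 8

8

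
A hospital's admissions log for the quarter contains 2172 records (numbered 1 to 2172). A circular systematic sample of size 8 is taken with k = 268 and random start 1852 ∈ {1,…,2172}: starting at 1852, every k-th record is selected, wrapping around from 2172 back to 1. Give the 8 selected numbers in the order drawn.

1852, 2120, 216, 484, 752, 1020, 1288, 1556

Selection 1: 1852
Selection 2: 1852 + 268 = 2120
Selection 3: 2120 + 268 = 2388 → 2388 − 2172 = 216
Selection 4: 216 + 268 = 484
Selection 5: 484 + 268 = 752
Selection 6: 752 + 268 = 1020
Selection 7: 1020 + 268 = 1288
Selection 8: 1288 + 268 = 1556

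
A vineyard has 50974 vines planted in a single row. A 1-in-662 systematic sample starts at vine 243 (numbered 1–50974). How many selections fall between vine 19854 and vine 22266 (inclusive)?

k = 662
First selection ≥ 19854: 243 + ⌈(19854−243)/662⌉·662 = 243 + 30×662 = 20103
Last selection ≤ 22266: 243 + ⌊(22266−243)/662⌋·662 = 243 + 33×662 = 22089
Count = 33 − 30 + 1 = 4

4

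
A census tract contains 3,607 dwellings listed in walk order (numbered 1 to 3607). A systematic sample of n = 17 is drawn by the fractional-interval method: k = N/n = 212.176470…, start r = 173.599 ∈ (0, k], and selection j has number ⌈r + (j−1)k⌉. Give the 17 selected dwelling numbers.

j=1: r + 0k = 173.599 → ⌈·⌉ = 174
j=2: r + 1k = 385.775470… → ⌈·⌉ = 386
j=3: r + 2k = 597.951941… → ⌈·⌉ = 598
j=4: r + 3k = 810.128411… → ⌈·⌉ = 811
j=5: r + 4k = 1022.304882… → ⌈·⌉ = 1023
j=6: r + 5k = 1234.481352… → ⌈·⌉ = 1235
j=7: r + 6k = 1446.657823… → ⌈·⌉ = 1447
j=8: r + 7k = 1658.834294… → ⌈·⌉ = 1659
j=9: r + 8k = 1871.010764… → ⌈·⌉ = 1872
j=10: r + 9k = 2083.187235… → ⌈·⌉ = 2084
j=11: r + 10k = 2295.363705… → ⌈·⌉ = 2296
j=12: r + 11k = 2507.540176… → ⌈·⌉ = 2508
j=13: r + 12k = 2719.716647… → ⌈·⌉ = 2720
j=14: r + 13k = 2931.893117… → ⌈·⌉ = 2932
j=15: r + 14k = 3144.069588… → ⌈·⌉ = 3145
j=16: r + 15k = 3356.246058… → ⌈·⌉ = 3357
j=17: r + 16k = 3568.422529… → ⌈·⌉ = 3569

174, 386, 598, 811, 1023, 1235, 1447, 1659, 1872, 2084, 2296, 2508, 2720, 2932, 3145, 3357, 3569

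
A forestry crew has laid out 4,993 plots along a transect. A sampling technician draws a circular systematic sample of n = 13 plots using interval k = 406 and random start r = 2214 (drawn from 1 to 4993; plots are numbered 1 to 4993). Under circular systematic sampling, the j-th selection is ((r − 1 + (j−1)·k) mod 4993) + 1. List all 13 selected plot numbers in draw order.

Selection 1: 2214
Selection 2: 2214 + 406 = 2620
Selection 3: 2620 + 406 = 3026
Selection 4: 3026 + 406 = 3432
Selection 5: 3432 + 406 = 3838
Selection 6: 3838 + 406 = 4244
Selection 7: 4244 + 406 = 4650
Selection 8: 4650 + 406 = 5056 → 5056 − 4993 = 63
Selection 9: 63 + 406 = 469
Selection 10: 469 + 406 = 875
Selection 11: 875 + 406 = 1281
Selection 12: 1281 + 406 = 1687
Selection 13: 1687 + 406 = 2093

2214, 2620, 3026, 3432, 3838, 4244, 4650, 63, 469, 875, 1281, 1687, 2093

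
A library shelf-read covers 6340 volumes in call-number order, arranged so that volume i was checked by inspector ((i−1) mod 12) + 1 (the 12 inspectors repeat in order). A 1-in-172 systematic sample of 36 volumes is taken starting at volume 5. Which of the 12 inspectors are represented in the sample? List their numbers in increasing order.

Consecutive selections differ by k = 172, so their inspector numbers differ by 172 mod 12 = 4.
gcd(172, 12) = 4, so the sample visits 12/4 = 3 distinct residues mod 12.
Start 5 is inspector 5; the inspectors hit are 1, 5, 9.

1, 5, 9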